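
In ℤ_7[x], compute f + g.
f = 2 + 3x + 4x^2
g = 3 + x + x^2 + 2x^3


Add coefficients mod 7:
x^0: 2 + 3 = 5 (mod 7)
x^1: 3 + 1 = 4 (mod 7)
x^2: 4 + 1 = 5 (mod 7)
x^3: 0 + 2 = 2 (mod 7)
Result: 5 + 4x + 5x^2 + 2x^3

f + g = 5 + 4x + 5x^2 + 2x^3


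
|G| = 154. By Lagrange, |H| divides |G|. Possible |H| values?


Lagrange's theorem: |H| divides |G|
|G| = 154
Divisors of 154: 1, 2, 7, 11, 14, 22, 77, 154

Possible subgroup orders: {1, 2, 7, 11, 14, 22, 77, 154}


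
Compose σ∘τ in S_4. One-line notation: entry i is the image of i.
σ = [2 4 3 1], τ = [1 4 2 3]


σ∘τ: apply τ first, then σ
1 →τ 1 →σ 2
2 →τ 4 →σ 1
3 →τ 2 →σ 4
4 →τ 3 →σ 3

σ∘τ = [2 1 4 3]


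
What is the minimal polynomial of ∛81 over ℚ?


∛81 satisfies x³ - 81 = 0, irreducible over ℚ (no rational root; 81 is not a perfect cube)

Minimal polynomial: x³ - 81


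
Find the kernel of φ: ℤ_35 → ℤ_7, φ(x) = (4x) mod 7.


Kernel = preimage of identity
ker(φ) = {x ∈ ℤ_35 : 4x ≡ 0 (mod 7)}. Since 7 | 35, φ is well-defined. The kernel is the cyclic subgroup ⟨7⟩ of ℤ_35 (order 5), i.e. {0, 7, 14, 21, 28}

ker(φ) = {0, 7, 14, 21, 28}


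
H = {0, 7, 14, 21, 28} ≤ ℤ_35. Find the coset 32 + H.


32 + H = {32 + h (mod 35) : h ∈ H}
32+0=32, 32+7=4, 32+14=11, 32+21=18, 32+28=25
32 + H = {4, 11, 18, 25, 32} = 4 + H

32 + H = {4, 11, 18, 25, 32}


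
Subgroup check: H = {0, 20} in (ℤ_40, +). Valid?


Subgroup test for H = {0, 20} in (ℤ_40, +):
(1) 0 ∈ H? Yes
(2) Closure: for all a,b ∈ H, (a+b) mod 40 ∈ H? Yes
(3) Inverses: for all a ∈ H, -a mod 40 ∈ H? Yes

Yes, H is a subgroup of ℤ_40


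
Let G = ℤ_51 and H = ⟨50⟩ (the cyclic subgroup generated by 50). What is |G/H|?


|⟨50⟩| = n / gcd(50, 51) = 51 / 1 = 51
H is normal (ℤ_51 is abelian).
|G/H| = |G| / |H| = 51 / 51 = 1

|G/H| = 1


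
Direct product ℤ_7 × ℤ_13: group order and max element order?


|ℤ_7 × ℤ_13| = 7 × 13 = 91
Max element order = lcm(7,13) = 91
Cyclic? Yes (gcd=1)

|ℤ_7×ℤ_13| = 91, max element order = 91


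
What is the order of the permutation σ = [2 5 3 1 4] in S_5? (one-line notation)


Cycle decomposition: (1 2 5 4)
Cycle lengths: 4
Order = lcm(4) = 4

ord(σ) = 4


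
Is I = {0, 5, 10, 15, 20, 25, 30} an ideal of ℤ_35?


Check ideal conditions for I = {0, 5, 10, 15, 20, 25, 30} in ℤ_35:
(1) I is an additive subgroup? Yes
(2) For r ∈ ℤ_35 and a ∈ I: r·a ∈ I? Yes

Yes, I is an ideal of ℤ_35


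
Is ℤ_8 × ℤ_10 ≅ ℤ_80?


Comparing ℤ_8 × ℤ_10 and ℤ_80:
gcd(8,10) = 2 ≠ 1. Max element order in ℤ_8×ℤ_10 is lcm(8,10) = 40 < 80, so it has no element of order 80

No, ℤ_8 × ℤ_10 ≇ ℤ_80


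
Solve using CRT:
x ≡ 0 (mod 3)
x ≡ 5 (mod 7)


m₁ = 3, m₂ = 7, gcd = 1, so CRT applies. M = m₁·m₂ = 21
Let M₁ = M/m₁ = 7, M₂ = M/m₂ = 3
Find y₁ ≡ M₁⁻¹ (mod m₁): 7⁻¹ ≡ 1 (mod 3)
Find y₂ ≡ M₂⁻¹ (mod m₂): 3⁻¹ ≡ 5 (mod 7)
x = a₁·M₁·y₁ + a₂·M₂·y₂ = 0·7·1 + 5·3·5 = 75
Reduce mod 21: x ≡ 12
Check: 12 mod 3 = 0 ✓, 12 mod 7 = 5 ✓

x ≡ 12 (mod 21)


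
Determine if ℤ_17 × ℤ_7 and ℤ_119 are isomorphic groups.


Comparing ℤ_17 × ℤ_7 and ℤ_119:
gcd(17,7) = 1, so ℤ_17 × ℤ_7 ≅ ℤ_119 (CRT)

Yes, ℤ_17 × ℤ_7 ≅ ℤ_119


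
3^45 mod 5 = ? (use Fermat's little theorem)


Fermat's little theorem: if p is prime and gcd(a,p)=1, then a^(p-1) ≡ 1 (mod p)
p = 5 is prime, gcd(3,5) = 1
Reduce exponent: 45 mod 4 = 1
So 3^45 ≡ 3^1 (mod 5)
3^1 mod 5 = 3

3^45 ≡ 3 (mod 5)


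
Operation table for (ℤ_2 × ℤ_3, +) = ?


Elements: {(0,0), (0,1), (0,2), (1,0), (1,1), (1,2)}
Operation: componentwise addition mod (2, 3)
Entry (a, b) = ((a₁+b₁) mod 2, (a₂+b₂) mod 3)

Cayley table:
      | (0,0) | (0,1) | (0,2) | (1,0) | (1,1) | (1,2)
(0,0) | (0,0) | (0,1) | (0,2) | (1,0) | (1,1) | (1,2)
(0,1) | (0,1) | (0,2) | (0,0) | (1,1) | (1,2) | (1,0)
(0,2) | (0,2) | (0,0) | (0,1) | (1,2) | (1,0) | (1,1)
(1,0) | (1,0) | (1,1) | (1,2) | (0,0) | (0,1) | (0,2)
(1,1) | (1,1) | (1,2) | (1,0) | (0,1) | (0,2) | (0,0)
(1,2) | (1,2) | (1,0) | (1,1) | (0,2) | (0,0) | (0,1)


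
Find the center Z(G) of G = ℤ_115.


Z(G) = {g ∈ G | gx = xg for all x ∈ G}
ℤ_115 is abelian, so Z(G) = G

Z(ℤ_115) = ℤ_115


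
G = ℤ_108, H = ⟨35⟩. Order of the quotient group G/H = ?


|⟨35⟩| = n / gcd(35, 108) = 108 / 1 = 108
H is normal (ℤ_108 is abelian).
|G/H| = |G| / |H| = 108 / 108 = 1

|G/H| = 1


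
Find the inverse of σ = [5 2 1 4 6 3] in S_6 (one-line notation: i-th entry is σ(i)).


To find σ⁻¹, swap domain and range:
σ(1) = 5 → σ⁻¹(5) = 1
σ(2) = 2 → σ⁻¹(2) = 2
σ(3) = 1 → σ⁻¹(1) = 3
σ(4) = 4 → σ⁻¹(4) = 4
σ(5) = 6 → σ⁻¹(6) = 5
σ(6) = 3 → σ⁻¹(3) = 6

σ⁻¹ = [3 2 6 4 1 5]


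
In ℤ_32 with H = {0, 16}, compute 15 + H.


15 + H = {15 + h (mod 32) : h ∈ H}
15+0=15, 15+16=31

15 + H = {15, 31}


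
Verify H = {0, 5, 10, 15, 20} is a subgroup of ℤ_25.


Subgroup test for H = {0, 5, 10, 15, 20} in (ℤ_25, +):
(1) 0 ∈ H? Yes
(2) Closure: for all a,b ∈ H, (a+b) mod 25 ∈ H? Yes
(3) Inverses: for all a ∈ H, -a mod 25 ∈ H? Yes

Yes, H is a subgroup of ℤ_25


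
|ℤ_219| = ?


ℤ_n has n elements.

|ℤ_219| = 219


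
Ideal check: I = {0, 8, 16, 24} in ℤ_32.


Check ideal conditions for I = {0, 8, 16, 24} in ℤ_32:
(1) I is an additive subgroup? Yes
(2) For r ∈ ℤ_32 and a ∈ I: r·a ∈ I? Yes

Yes, I is an ideal of ℤ_32


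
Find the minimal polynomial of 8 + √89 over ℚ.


Let α = 8 + √89. Then α - 8 = √89, so (α - 8)² = 89, giving α² - 16α - 25 = 0. Degree 2 and α ∉ ℚ, so this is the minimal polynomial.

Minimal polynomial: x² - 16x - 25


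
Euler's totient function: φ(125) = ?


Factor n: 125 = 5^3
φ(n) = n · ∏(1 - 1/p) over distinct primes p | n
φ(125) = 125 · (1 - 1/5) = 100

φ(125) = 100


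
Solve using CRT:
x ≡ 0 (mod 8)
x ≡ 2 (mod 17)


m₁ = 8, m₂ = 17, gcd = 1, so CRT applies. M = m₁·m₂ = 136
Let M₁ = M/m₁ = 17, M₂ = M/m₂ = 8
Find y₁ ≡ M₁⁻¹ (mod m₁): 17⁻¹ ≡ 1 (mod 8)
Find y₂ ≡ M₂⁻¹ (mod m₂): 8⁻¹ ≡ 15 (mod 17)
x = a₁·M₁·y₁ + a₂·M₂·y₂ = 0·17·1 + 2·8·15 = 240
Reduce mod 136: x ≡ 104
Check: 104 mod 8 = 0 ✓, 104 mod 17 = 2 ✓

x ≡ 104 (mod 136)


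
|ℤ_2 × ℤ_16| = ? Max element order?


|ℤ_2 × ℤ_16| = 2 × 16 = 32
Max element order = lcm(2,16) = 16
Cyclic? No (gcd=2)

|ℤ_2×ℤ_16| = 32, max element order = 16


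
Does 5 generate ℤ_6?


g generates ℤ_n iff gcd(g, n) = 1
gcd(5, 6) = 1
Since gcd = 1, 5 is a generator.

Yes, 5 generates ℤ_6


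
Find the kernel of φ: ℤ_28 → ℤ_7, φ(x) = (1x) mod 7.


Kernel = preimage of identity
ker(φ) = {x ∈ ℤ_28 : 1x ≡ 0 (mod 7)}. Since 7 | 28, φ is well-defined. The kernel is the cyclic subgroup ⟨7⟩ of ℤ_28 (order 4), i.e. {0, 7, 14, 21}

ker(φ) = {0, 7, 14, 21}


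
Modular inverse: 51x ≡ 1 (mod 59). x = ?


Use the extended Euclidean algorithm to write 1 = 51·s + 59·t; then s mod 59 is the inverse.
Euclidean algorithm:
  51 = 0·59 + 51
  59 = 1·51 + 8
  51 = 6·8 + 3
  8 = 2·3 + 2
  3 = 1·2 + 1
  2 = 2·1 + 0
gcd(51,59) = 1
Back-substitution gives: 51·(22) + 59·(-19) = 1
So 51⁻¹ ≡ 22 ≡ 22 (mod 59)
Check: 51 × 22 = 1122 ≡ 1 (mod 59) ✓

51⁻¹ ≡ 22 (mod 59)


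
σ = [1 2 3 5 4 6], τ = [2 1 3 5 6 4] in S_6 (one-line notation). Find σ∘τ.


σ∘τ: apply τ first, then σ
1 →τ 2 →σ 2
2 →τ 1 →σ 1
3 →τ 3 →σ 3
4 →τ 5 →σ 4
5 →τ 6 →σ 6
6 →τ 4 →σ 5

σ∘τ = [2 1 3 4 6 5]


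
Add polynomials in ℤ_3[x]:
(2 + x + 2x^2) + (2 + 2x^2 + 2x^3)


Add coefficients mod 3:
x^0: 2 + 2 = 1 (mod 3)
x^1: 1 + 0 = 1 (mod 3)
x^2: 2 + 2 = 1 (mod 3)
x^3: 0 + 2 = 2 (mod 3)
Result: 1 + x + x^2 + 2x^3

f + g = 1 + x + x^2 + 2x^3


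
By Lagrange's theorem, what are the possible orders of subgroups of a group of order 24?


Lagrange's theorem: |H| divides |G|
|G| = 24
Divisors of 24: 1, 2, 3, 4, 6, 8, 12, 24

Possible subgroup orders: {1, 2, 3, 4, 6, 8, 12, 24}


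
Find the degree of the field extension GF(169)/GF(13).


GF(169) = GF(13^2), so the extension degree is 2

[GF(169)/GF(13)] = 2


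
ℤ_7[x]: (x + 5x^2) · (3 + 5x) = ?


Expand and collect like terms; reduce coefficients mod 7:
x^0: 0·3 = 0 ≡ 0 (mod 7)
x^1: 0·5 + 1·3 = 3 ≡ 3 (mod 7)
x^2: 1·5 + 5·3 = 20 ≡ 6 (mod 7)
x^3: 5·5 = 25 ≡ 4 (mod 7)
Result: 3x + 6x^2 + 4x^3

f · g = 3x + 6x^2 + 4x^3


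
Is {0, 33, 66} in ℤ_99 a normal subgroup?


H = {0, 33, 66} in ℤ_99
ℤ_99 is abelian; every subgroup of an abelian group is normal

Yes, normal subgroup


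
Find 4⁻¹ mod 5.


Use the extended Euclidean algorithm to write 1 = 4·s + 5·t; then s mod 5 is the inverse.
Euclidean algorithm:
  4 = 0·5 + 4
  5 = 1·4 + 1
  4 = 4·1 + 0
gcd(4,5) = 1
Back-substitution gives: 4·(-1) + 5·(1) = 1
So 4⁻¹ ≡ -1 ≡ 4 (mod 5)
Check: 4 × 4 = 16 ≡ 1 (mod 5) ✓

4⁻¹ ≡ 4 (mod 5)


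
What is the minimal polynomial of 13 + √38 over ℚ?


Let α = 13 + √38. Then α - 13 = √38, so (α - 13)² = 38, giving α² - 26α + 131 = 0. Degree 2 and α ∉ ℚ, so this is the minimal polynomial.

Minimal polynomial: x² - 26x + 131


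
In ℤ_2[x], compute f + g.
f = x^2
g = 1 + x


Add coefficients mod 2:
x^0: 0 + 1 = 1 (mod 2)
x^1: 0 + 1 = 1 (mod 2)
x^2: 1 + 0 = 1 (mod 2)
Result: 1 + x + x^2

f + g = 1 + x + x^2


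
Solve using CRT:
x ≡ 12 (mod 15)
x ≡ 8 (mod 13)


m₁ = 15, m₂ = 13, gcd = 1, so CRT applies. M = m₁·m₂ = 195
Let M₁ = M/m₁ = 13, M₂ = M/m₂ = 15
Find y₁ ≡ M₁⁻¹ (mod m₁): 13⁻¹ ≡ 7 (mod 15)
Find y₂ ≡ M₂⁻¹ (mod m₂): 15⁻¹ ≡ 7 (mod 13)
x = a₁·M₁·y₁ + a₂·M₂·y₂ = 12·13·7 + 8·15·7 = 1932
Reduce mod 195: x ≡ 177
Check: 177 mod 15 = 12 ✓, 177 mod 13 = 8 ✓

x ≡ 177 (mod 195)


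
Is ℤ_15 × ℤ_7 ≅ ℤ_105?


Comparing ℤ_15 × ℤ_7 and ℤ_105:
gcd(15,7) = 1, so ℤ_15 × ℤ_7 ≅ ℤ_105 (CRT)

Yes, ℤ_15 × ℤ_7 ≅ ℤ_105


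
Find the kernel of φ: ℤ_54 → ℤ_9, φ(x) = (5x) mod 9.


Kernel = preimage of identity
ker(φ) = {x ∈ ℤ_54 : 5x ≡ 0 (mod 9)}. Since 9 | 54, φ is well-defined. The kernel is the cyclic subgroup ⟨9⟩ of ℤ_54 (order 6), i.e. {0, 9, 18, 27, 36, 45}

ker(φ) = {0, 9, 18, 27, 36, 45}


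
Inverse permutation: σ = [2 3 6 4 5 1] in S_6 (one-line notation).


To find σ⁻¹, swap domain and range:
σ(1) = 2 → σ⁻¹(2) = 1
σ(2) = 3 → σ⁻¹(3) = 2
σ(3) = 6 → σ⁻¹(6) = 3
σ(4) = 4 → σ⁻¹(4) = 4
σ(5) = 5 → σ⁻¹(5) = 5
σ(6) = 1 → σ⁻¹(1) = 6

σ⁻¹ = [6 1 2 4 5 3]


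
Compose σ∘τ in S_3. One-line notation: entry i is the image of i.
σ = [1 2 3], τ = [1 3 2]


σ∘τ: apply τ first, then σ
1 →τ 1 →σ 1
2 →τ 3 →σ 3
3 →τ 2 →σ 2

σ∘τ = [1 3 2]


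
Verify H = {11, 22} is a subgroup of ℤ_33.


Subgroup test for H = {11, 22} in (ℤ_33, +):
(1) 0 ∈ H? No
(2) Closure: for all a,b ∈ H, (a+b) mod 33 ∈ H? No  [counterexample: 11 + 22 = 0 ∉ H]
(3) Inverses: for all a ∈ H, -a mod 33 ∈ H? Yes

No, H is not a subgroup of ℤ_33


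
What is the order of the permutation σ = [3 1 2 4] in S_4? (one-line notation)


Cycle decomposition: (1 3 2)
Cycle lengths: 3
Order = lcm(3) = 3

ord(σ) = 3


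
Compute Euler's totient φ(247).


Factor n: 247 = 13 × 19
φ(n) = n · ∏(1 - 1/p) over distinct primes p | n
φ(247) = 247 · (1 - 1/13) · (1 - 1/19) = 216

φ(247) = 216


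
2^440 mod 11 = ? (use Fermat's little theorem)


Fermat's little theorem: if p is prime and gcd(a,p)=1, then a^(p-1) ≡ 1 (mod p)
p = 11 is prime, gcd(2,11) = 1
Reduce exponent: 440 mod 10 = 0
So 2^440 ≡ 2^0 (mod 11)
2^0 = 1

2^440 ≡ 1 (mod 11)


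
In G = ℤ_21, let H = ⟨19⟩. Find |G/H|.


|⟨19⟩| = n / gcd(19, 21) = 21 / 1 = 21
H is normal (ℤ_21 is abelian).
|G/H| = |G| / |H| = 21 / 21 = 1

|G/H| = 1


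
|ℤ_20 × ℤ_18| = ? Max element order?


|ℤ_20 × ℤ_18| = 20 × 18 = 360
Max element order = lcm(20,18) = 180
Cyclic? No (gcd=2)

|ℤ_20×ℤ_18| = 360, max element order = 180


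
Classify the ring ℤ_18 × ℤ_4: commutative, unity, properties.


Direct product ring; commutative with unity (1,1); but (1,0)·(0,1) = (0,0) gives zero divisors, so not an integral domain
Commutative: Yes
Integral domain: No
Has unity: Yes

ℤ_18 × ℤ_4: Commutative=Yes, Unity=Yes


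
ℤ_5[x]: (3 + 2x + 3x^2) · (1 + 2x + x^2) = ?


Expand and collect like terms; reduce coefficients mod 5:
x^0: 3·1 = 3 ≡ 3 (mod 5)
x^1: 3·2 + 2·1 = 8 ≡ 3 (mod 5)
x^2: 3·1 + 2·2 + 3·1 = 10 ≡ 0 (mod 5)
x^3: 2·1 + 3·2 = 8 ≡ 3 (mod 5)
x^4: 3·1 = 3 ≡ 3 (mod 5)
Result: 3 + 3x + 3x^3 + 3x^4

f · g = 3 + 3x + 3x^3 + 3x^4


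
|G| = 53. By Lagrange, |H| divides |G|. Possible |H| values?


Lagrange's theorem: |H| divides |G|
|G| = 53
Divisors of 53: 1, 53

Possible subgroup orders: {1, 53}


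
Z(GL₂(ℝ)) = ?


Z(G) = {g ∈ G | gx = xg for all x ∈ G}
Only scalar multiples of the identity commute with all invertible matrices

Z(GL₂(ℝ)) = {aI : a ∈ ℝ, a ≠ 0}


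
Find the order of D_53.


|D_n| = 2n (n rotations and n reflections)
|D_53| = 2×53 = 106

|D_53| = 106


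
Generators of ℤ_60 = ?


g generates ℤ_n iff gcd(g,n) = 1
Prime factors of 60: 2, 3, 5
Generators are g ∈ {1,...,59} not divisible by any of these primes.
Generators: {1, 7, 11, 13, 17, 19, 23, 29, 31, 37, 41, 43, 47, 49, 53, 59}
Number of generators = φ(60) = 16

Generators of ℤ_60 = {1, 7, 11, 13, 17, 19, 23, 29, 31, 37, 41, 43, 47, 49, 53, 59}


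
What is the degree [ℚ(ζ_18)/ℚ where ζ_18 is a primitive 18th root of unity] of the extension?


[ℚ(ζ_n):ℚ] = deg Φ_n(x) = φ(n). Here φ(18) = 6

[ℚ(ζ_18)/ℚ where ζ_18 is a primitive 18th root of unity] = 6


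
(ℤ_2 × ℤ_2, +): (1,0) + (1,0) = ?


Operation: componentwise addition mod (2, 2)
(1,0) + (1,0) = ((a₁+b₁) mod 2, (a₂+b₂) mod 2) with a = (1,0), b = (1,0)

(1,0) + (1,0) = (0,0)


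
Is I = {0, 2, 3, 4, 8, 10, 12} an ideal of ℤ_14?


Check ideal conditions for I = {0, 2, 3, 4, 8, 10, 12} in ℤ_14:
(1) I is an additive subgroup? No
(2) For r ∈ ℤ_14 and a ∈ I: r·a ∈ I? No  [counterexample: r=2, a=3, r·a mod 14 = 6 ∉ I]

No, I is not an ideal of ℤ_14


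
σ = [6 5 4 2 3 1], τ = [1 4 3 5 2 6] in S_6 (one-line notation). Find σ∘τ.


σ∘τ: apply τ first, then σ
1 →τ 1 →σ 6
2 →τ 4 →σ 2
3 →τ 3 →σ 4
4 →τ 5 →σ 3
5 →τ 2 →σ 5
6 →τ 6 →σ 1

σ∘τ = [6 2 4 3 5 1]


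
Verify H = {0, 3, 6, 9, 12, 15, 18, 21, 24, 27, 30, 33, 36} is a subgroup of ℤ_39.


Subgroup test for H = {0, 3, 6, 9, 12, 15, 18, 21, 24, 27, 30, 33, 36} in (ℤ_39, +):
(1) 0 ∈ H? Yes
(2) Closure: for all a,b ∈ H, (a+b) mod 39 ∈ H? Yes
(3) Inverses: for all a ∈ H, -a mod 39 ∈ H? Yes

Yes, H is a subgroup of ℤ_39


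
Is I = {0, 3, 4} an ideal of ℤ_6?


Check ideal conditions for I = {0, 3, 4} in ℤ_6:
(1) I is an additive subgroup? No
(2) For r ∈ ℤ_6 and a ∈ I: r·a ∈ I? No  [counterexample: r=2, a=4, r·a mod 6 = 2 ∉ I]

No, I is not an ideal of ℤ_6


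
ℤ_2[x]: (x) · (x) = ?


Expand and collect like terms; reduce coefficients mod 2:
x^0: 0·0 = 0 ≡ 0 (mod 2)
x^1: 0·1 + 1·0 = 0 ≡ 0 (mod 2)
x^2: 1·1 = 1 ≡ 1 (mod 2)
Result: x^2

f · g = x^2


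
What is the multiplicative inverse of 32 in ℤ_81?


Use the extended Euclidean algorithm to write 1 = 32·s + 81·t; then s mod 81 is the inverse.
Euclidean algorithm:
  32 = 0·81 + 32
  81 = 2·32 + 17
  32 = 1·17 + 15
  17 = 1·15 + 2
  15 = 7·2 + 1
  2 = 2·1 + 0
gcd(32,81) = 1
Back-substitution gives: 32·(38) + 81·(-15) = 1
So 32⁻¹ ≡ 38 ≡ 38 (mod 81)
Check: 32 × 38 = 1216 ≡ 1 (mod 81) ✓

32⁻¹ ≡ 38 (mod 81)


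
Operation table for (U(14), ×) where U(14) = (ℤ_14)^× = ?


Elements: {1, 3, 5, 9, 11, 13}
Operation: multiplication mod 14
Entry (a, b) = (a × b) mod 14

Cayley table:
   |  1 |  3 |  5 |  9 | 11 | 13
 1 |  1 |  3 |  5 |  9 | 11 | 13
 3 |  3 |  9 |  1 | 13 |  5 | 11
 5 |  5 |  1 | 11 |  3 | 13 |  9
 9 |  9 | 13 |  3 | 11 |  1 |  5
11 | 11 |  5 | 13 |  1 |  9 |  3
13 | 13 | 11 |  9 |  5 |  3 |  1


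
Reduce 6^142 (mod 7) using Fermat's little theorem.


Fermat's little theorem: if p is prime and gcd(a,p)=1, then a^(p-1) ≡ 1 (mod p)
p = 7 is prime, gcd(6,7) = 1
Reduce exponent: 142 mod 6 = 4
So 6^142 ≡ 6^4 (mod 7)
6^4 mod 7 = 1

6^142 ≡ 1 (mod 7)


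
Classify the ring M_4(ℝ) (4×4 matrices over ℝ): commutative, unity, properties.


Matrix multiplication is non-commutative for n ≥ 2; the identity matrix I is the unity; singular matrices give zero divisors, so not an integral domain
Commutative: No
Integral domain: No
Has unity: Yes

M_4(ℝ) (4×4 matrices over ℝ): Commutative=No, Unity=Yes


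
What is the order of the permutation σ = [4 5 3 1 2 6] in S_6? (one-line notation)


Cycle decomposition: (1 4) (2 5)
Cycle lengths: 2, 2
Order = lcm(2, 2) = 2

ord(σ) = 2


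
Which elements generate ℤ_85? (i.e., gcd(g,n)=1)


g generates ℤ_n iff gcd(g,n) = 1
Prime factors of 85: 5, 17
Generators are g ∈ {1,...,84} not divisible by any of these primes.
Generators: {1, 2, 3, 4, 6, 7, 8, 9, 11, 12, 13, 14, 16, 18, 19, 21, 22, 23, 24, 26, 27, 28, 29, 31, 32, 33, 36, 37, 38, 39, 41, 42, 43, 44, 46, 47, 48, 49, 52, 53, 54, 56, 57, 58, 59, 61, 62, 63, 64, 66, 67, 69, 71, 72, 73, 74, 76, 77, 78, 79, 81, 82, 83, 84}
Number of generators = φ(85) = 64

Generators of ℤ_85 = {1, 2, 3, 4, 6, 7, 8, 9, 11, 12, 13, 14, 16, 18, 19, 21, 22, 23, 24, 26, 27, 28, 29, 31, 32, 33, 36, 37, 38, 39, 41, 42, 43, 44, 46, 47, 48, 49, 52, 53, 54, 56, 57, 58, 59, 61, 62, 63, 64, 66, 67, 69, 71, 72, 73, 74, 76, 77, 78, 79, 81, 82, 83, 84}


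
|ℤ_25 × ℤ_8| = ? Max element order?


|ℤ_25 × ℤ_8| = 25 × 8 = 200
Max element order = lcm(25,8) = 200
Cyclic? Yes (gcd=1)

|ℤ_25×ℤ_8| = 200, max element order = 200


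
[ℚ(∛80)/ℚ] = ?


∛80 has minimal polynomial x³ - 80 (irreducible over ℚ since 80 is not a perfect cube)

[ℚ(∛80)/ℚ] = 3


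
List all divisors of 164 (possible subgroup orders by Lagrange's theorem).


Lagrange's theorem: |H| divides |G|
|G| = 164
Divisors of 164: 1, 2, 4, 41, 82, 164

Possible subgroup orders: {1, 2, 4, 41, 82, 164}


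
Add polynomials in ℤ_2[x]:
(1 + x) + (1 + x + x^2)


Add coefficients mod 2:
x^0: 1 + 1 = 0 (mod 2)
x^1: 1 + 1 = 0 (mod 2)
x^2: 0 + 1 = 1 (mod 2)
Result: x^2

f + g = x^2


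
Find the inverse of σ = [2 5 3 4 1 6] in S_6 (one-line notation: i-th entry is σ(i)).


To find σ⁻¹, swap domain and range:
σ(1) = 2 → σ⁻¹(2) = 1
σ(2) = 5 → σ⁻¹(5) = 2
σ(3) = 3 → σ⁻¹(3) = 3
σ(4) = 4 → σ⁻¹(4) = 4
σ(5) = 1 → σ⁻¹(1) = 5
σ(6) = 6 → σ⁻¹(6) = 6

σ⁻¹ = [5 1 3 4 2 6]


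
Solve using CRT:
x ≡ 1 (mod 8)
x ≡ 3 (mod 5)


m₁ = 8, m₂ = 5, gcd = 1, so CRT applies. M = m₁·m₂ = 40
Let M₁ = M/m₁ = 5, M₂ = M/m₂ = 8
Find y₁ ≡ M₁⁻¹ (mod m₁): 5⁻¹ ≡ 5 (mod 8)
Find y₂ ≡ M₂⁻¹ (mod m₂): 8⁻¹ ≡ 2 (mod 5)
x = a₁·M₁·y₁ + a₂·M₂·y₂ = 1·5·5 + 3·8·2 = 73
Reduce mod 40: x ≡ 33
Check: 33 mod 8 = 1 ✓, 33 mod 5 = 3 ✓

x ≡ 33 (mod 40)


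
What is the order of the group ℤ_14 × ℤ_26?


|A × B| = |A| · |B|
|ℤ_14 × ℤ_26| = 14 × 26 = 364

|ℤ_14 × ℤ_26| = 364


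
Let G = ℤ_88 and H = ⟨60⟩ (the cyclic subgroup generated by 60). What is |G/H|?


|⟨60⟩| = n / gcd(60, 88) = 88 / 4 = 22
H is normal (ℤ_88 is abelian).
|G/H| = |G| / |H| = 88 / 22 = 4

|G/H| = 4


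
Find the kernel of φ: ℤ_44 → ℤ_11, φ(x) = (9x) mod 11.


Kernel = preimage of identity
ker(φ) = {x ∈ ℤ_44 : 9x ≡ 0 (mod 11)}. Since 11 | 44, φ is well-defined. The kernel is the cyclic subgroup ⟨11⟩ of ℤ_44 (order 4), i.e. {0, 11, 22, 33}

ker(φ) = {0, 11, 22, 33}


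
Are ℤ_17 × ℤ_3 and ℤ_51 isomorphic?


Comparing ℤ_17 × ℤ_3 and ℤ_51:
gcd(17,3) = 1, so ℤ_17 × ℤ_3 ≅ ℤ_51 (CRT)

Yes, ℤ_17 × ℤ_3 ≅ ℤ_51


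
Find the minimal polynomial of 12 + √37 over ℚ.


Let α = 12 + √37. Then α - 12 = √37, so (α - 12)² = 37, giving α² - 24α + 107 = 0. Degree 2 and α ∉ ℚ, so this is the minimal polynomial.

Minimal polynomial: x² - 24x + 107


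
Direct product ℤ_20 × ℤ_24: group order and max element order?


|ℤ_20 × ℤ_24| = 20 × 24 = 480
Max element order = lcm(20,24) = 120
Cyclic? No (gcd=4)

|ℤ_20×ℤ_24| = 480, max element order = 120


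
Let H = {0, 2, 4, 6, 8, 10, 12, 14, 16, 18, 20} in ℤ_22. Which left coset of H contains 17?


17 + H = {17 + h (mod 22) : h ∈ H}
17+0=17, 17+2=19, 17+4=21, 17+6=1, 17+8=3, 17+10=5, 17+12=7, 17+14=9, 17+16=11, 17+18=13, 17+20=15
17 + H = {1, 3, 5, 7, 9, 11, 13, 15, 17, 19, 21} = 1 + H

17 + H = {1, 3, 5, 7, 9, 11, 13, 15, 17, 19, 21}


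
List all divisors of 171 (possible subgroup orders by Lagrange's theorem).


Lagrange's theorem: |H| divides |G|
|G| = 171
Divisors of 171: 1, 3, 9, 19, 57, 171

Possible subgroup orders: {1, 3, 9, 19, 57, 171}


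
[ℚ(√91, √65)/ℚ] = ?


[ℚ(√91,√65):ℚ] = [ℚ(√91,√65):ℚ(√91)]·[ℚ(√91):ℚ] = 2·2 = 4

[ℚ(√91, √65)/ℚ] = 4


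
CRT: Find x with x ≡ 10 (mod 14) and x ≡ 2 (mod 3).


m₁ = 14, m₂ = 3, gcd = 1, so CRT applies. M = m₁·m₂ = 42
Let M₁ = M/m₁ = 3, M₂ = M/m₂ = 14
Find y₁ ≡ M₁⁻¹ (mod m₁): 3⁻¹ ≡ 5 (mod 14)
Find y₂ ≡ M₂⁻¹ (mod m₂): 14⁻¹ ≡ 2 (mod 3)
x = a₁·M₁·y₁ + a₂·M₂·y₂ = 10·3·5 + 2·14·2 = 206
Reduce mod 42: x ≡ 38
Check: 38 mod 14 = 10 ✓, 38 mod 3 = 2 ✓

x ≡ 38 (mod 42)


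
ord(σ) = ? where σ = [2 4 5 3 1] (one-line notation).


Cycle decomposition: (1 2 4 3 5)
Cycle lengths: 5
Order = lcm(5) = 5

ord(σ) = 5


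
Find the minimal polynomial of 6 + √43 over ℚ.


Let α = 6 + √43. Then α - 6 = √43, so (α - 6)² = 43, giving α² - 12α - 7 = 0. Degree 2 and α ∉ ℚ, so this is the minimal polynomial.

Minimal polynomial: x² - 12x - 7


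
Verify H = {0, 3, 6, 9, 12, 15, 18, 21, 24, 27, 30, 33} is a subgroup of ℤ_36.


Subgroup test for H = {0, 3, 6, 9, 12, 15, 18, 21, 24, 27, 30, 33} in (ℤ_36, +):
(1) 0 ∈ H? Yes
(2) Closure: for all a,b ∈ H, (a+b) mod 36 ∈ H? Yes
(3) Inverses: for all a ∈ H, -a mod 36 ∈ H? Yes

Yes, H is a subgroup of ℤ_36


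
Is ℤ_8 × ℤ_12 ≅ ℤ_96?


Comparing ℤ_8 × ℤ_12 and ℤ_96:
gcd(8,12) = 4 ≠ 1. Max element order in ℤ_8×ℤ_12 is lcm(8,12) = 24 < 96, so it has no element of order 96

No, ℤ_8 × ℤ_12 ≇ ℤ_96


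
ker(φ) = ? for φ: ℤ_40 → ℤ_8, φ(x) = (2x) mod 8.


Kernel = preimage of identity
ker(φ) = {x ∈ ℤ_40 : 2x ≡ 0 (mod 8)}. Since 8 | 40, φ is well-defined. The kernel is the cyclic subgroup ⟨4⟩ of ℤ_40 (order 10), i.e. {0, 4, 8, 12, 16, 20, 24, 28, 32, 36}

ker(φ) = {0, 4, 8, 12, 16, 20, 24, 28, 32, 36}


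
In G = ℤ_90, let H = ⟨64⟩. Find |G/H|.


|⟨64⟩| = n / gcd(64, 90) = 90 / 2 = 45
H is normal (ℤ_90 is abelian).
|G/H| = |G| / |H| = 90 / 45 = 2

|G/H| = 2


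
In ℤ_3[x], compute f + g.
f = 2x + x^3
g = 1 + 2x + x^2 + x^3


Add coefficients mod 3:
x^0: 0 + 1 = 1 (mod 3)
x^1: 2 + 2 = 1 (mod 3)
x^2: 0 + 1 = 1 (mod 3)
x^3: 1 + 1 = 2 (mod 3)
Result: 1 + x + x^2 + 2x^3

f + g = 1 + x + x^2 + 2x^3


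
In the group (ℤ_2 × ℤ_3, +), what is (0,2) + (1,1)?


Operation: componentwise addition mod (2, 3)
(0,2) + (1,1) = ((a₁+b₁) mod 2, (a₂+b₂) mod 3) with a = (0,2), b = (1,1)

(0,2) + (1,1) = (1,0)


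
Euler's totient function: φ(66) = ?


Factor n: 66 = 2 × 3 × 11
φ(n) = n · ∏(1 - 1/p) over distinct primes p | n
φ(66) = 66 · (1 - 1/2) · (1 - 1/3) · (1 - 1/11) = 20

φ(66) = 20


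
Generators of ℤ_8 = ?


g generates ℤ_n iff gcd(g,n) = 1
Checking each g ∈ {1,...,7}:
gcd(1,8) = 1
gcd(2,8) = 2
gcd(3,8) = 1
gcd(4,8) = 4
gcd(5,8) = 1
gcd(6,8) = 2
gcd(7,8) = 1
Generators: {1, 3, 5, 7}
Number of generators = φ(8) = 4

Generators of ℤ_8 = {1, 3, 5, 7}


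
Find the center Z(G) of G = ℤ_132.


Z(G) = {g ∈ G | gx = xg for all x ∈ G}
ℤ_132 is abelian, so Z(G) = G

Z(ℤ_132) = ℤ_132


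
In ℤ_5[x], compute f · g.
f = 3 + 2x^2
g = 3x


Expand and collect like terms; reduce coefficients mod 5:
x^0: 3·0 = 0 ≡ 0 (mod 5)
x^1: 3·3 + 0·0 = 9 ≡ 4 (mod 5)
x^2: 0·3 + 2·0 = 0 ≡ 0 (mod 5)
x^3: 2·3 = 6 ≡ 1 (mod 5)
Result: 4x + x^3

f · g = 4x + x^3


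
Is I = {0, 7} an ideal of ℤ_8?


Check ideal conditions for I = {0, 7} in ℤ_8:
(1) I is an additive subgroup? No
(2) For r ∈ ℤ_8 and a ∈ I: r·a ∈ I? No  [counterexample: r=2, a=7, r·a mod 8 = 6 ∉ I]

No, I is not an ideal of ℤ_8


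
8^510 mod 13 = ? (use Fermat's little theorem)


Fermat's little theorem: if p is prime and gcd(a,p)=1, then a^(p-1) ≡ 1 (mod p)
p = 13 is prime, gcd(8,13) = 1
Reduce exponent: 510 mod 12 = 6
So 8^510 ≡ 8^6 (mod 13)
8^6 mod 13 = 12

8^510 ≡ 12 (mod 13)


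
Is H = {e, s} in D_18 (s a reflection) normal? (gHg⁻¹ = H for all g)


H = {e, s} in D_18 (s a reflection)
r·s·r⁻¹ = sr⁻² ≠ s for n ≥ 3, so {e, s} is not closed under conjugation

No, not a normal subgroup


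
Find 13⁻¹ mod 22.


Use the extended Euclidean algorithm to write 1 = 13·s + 22·t; then s mod 22 is the inverse.
Euclidean algorithm:
  13 = 0·22 + 13
  22 = 1·13 + 9
  13 = 1·9 + 4
  9 = 2·4 + 1
  4 = 4·1 + 0
gcd(13,22) = 1
Back-substitution gives: 13·(-5) + 22·(3) = 1
So 13⁻¹ ≡ -5 ≡ 17 (mod 22)
Check: 13 × 17 = 221 ≡ 1 (mod 22) ✓

13⁻¹ ≡ 17 (mod 22)


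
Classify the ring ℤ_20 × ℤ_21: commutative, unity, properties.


Direct product ring; commutative with unity (1,1); but (1,0)·(0,1) = (0,0) gives zero divisors, so not an integral domain
Commutative: Yes
Integral domain: No
Has unity: Yes

ℤ_20 × ℤ_21: Commutative=Yes, Unity=Yes


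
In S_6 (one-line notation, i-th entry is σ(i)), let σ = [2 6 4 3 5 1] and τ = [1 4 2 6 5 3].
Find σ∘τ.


σ∘τ: apply τ first, then σ
1 →τ 1 →σ 2
2 →τ 4 →σ 3
3 →τ 2 →σ 6
4 →τ 6 →σ 1
5 →τ 5 →σ 5
6 →τ 3 →σ 4

σ∘τ = [2 3 6 1 5 4]


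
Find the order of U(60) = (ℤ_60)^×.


U(n) is the group of units mod n; |U(n)| = φ(n)
|U(60)| = φ(60) = 16

|U(60) = (ℤ_60)^×| = 16


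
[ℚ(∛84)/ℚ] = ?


∛84 has minimal polynomial x³ - 84 (irreducible over ℚ since 84 is not a perfect cube)

[ℚ(∛84)/ℚ] = 3


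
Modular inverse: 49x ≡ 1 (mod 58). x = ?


Use the extended Euclidean algorithm to write 1 = 49·s + 58·t; then s mod 58 is the inverse.
Euclidean algorithm:
  49 = 0·58 + 49
  58 = 1·49 + 9
  49 = 5·9 + 4
  9 = 2·4 + 1
  4 = 4·1 + 0
gcd(49,58) = 1
Back-substitution gives: 49·(-13) + 58·(11) = 1
So 49⁻¹ ≡ -13 ≡ 45 (mod 58)
Check: 49 × 45 = 2205 ≡ 1 (mod 58) ✓

49⁻¹ ≡ 45 (mod 58)


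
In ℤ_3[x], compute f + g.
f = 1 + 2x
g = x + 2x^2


Add coefficients mod 3:
x^0: 1 + 0 = 1 (mod 3)
x^1: 2 + 1 = 0 (mod 3)
x^2: 0 + 2 = 2 (mod 3)
Result: 1 + 2x^2

f + g = 1 + 2x^2


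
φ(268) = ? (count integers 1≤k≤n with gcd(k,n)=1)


Factor n: 268 = 2^2 × 67
φ(n) = n · ∏(1 - 1/p) over distinct primes p | n
φ(268) = 268 · (1 - 1/2) · (1 - 1/67) = 132

φ(268) = 132


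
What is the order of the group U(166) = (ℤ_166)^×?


U(n) is the group of units mod n; |U(n)| = φ(n)
|U(166)| = φ(166) = 82

|U(166) = (ℤ_166)^×| = 82


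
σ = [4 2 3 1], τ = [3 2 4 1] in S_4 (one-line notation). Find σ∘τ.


σ∘τ: apply τ first, then σ
1 →τ 3 →σ 3
2 →τ 2 →σ 2
3 →τ 4 →σ 1
4 →τ 1 →σ 4

σ∘τ = [3 2 1 4]


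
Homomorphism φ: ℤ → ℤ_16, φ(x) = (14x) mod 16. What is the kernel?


Kernel = preimage of identity
ker(φ) = {x ∈ ℤ : 14x ≡ 0 (mod 16)}. gcd(14,16) = 2, so 14x ≡ 0 (mod 16) ⟺ x ≡ 0 (mod 16/2 = 8). Hence ker(φ) = 8ℤ

ker(φ) = 8ℤ


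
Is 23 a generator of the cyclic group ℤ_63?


g generates ℤ_n iff gcd(g, n) = 1
gcd(23, 63) = 1
Since gcd = 1, 23 is a generator.

Yes, 23 generates ℤ_63


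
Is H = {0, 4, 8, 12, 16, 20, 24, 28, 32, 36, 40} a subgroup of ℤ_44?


Subgroup test for H = {0, 4, 8, 12, 16, 20, 24, 28, 32, 36, 40} in (ℤ_44, +):
(1) 0 ∈ H? Yes
(2) Closure: for all a,b ∈ H, (a+b) mod 44 ∈ H? Yes
(3) Inverses: for all a ∈ H, -a mod 44 ∈ H? Yes

Yes, H is a subgroup of ℤ_44


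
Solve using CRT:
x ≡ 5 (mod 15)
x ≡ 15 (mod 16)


m₁ = 15, m₂ = 16, gcd = 1, so CRT applies. M = m₁·m₂ = 240
Let M₁ = M/m₁ = 16, M₂ = M/m₂ = 15
Find y₁ ≡ M₁⁻¹ (mod m₁): 16⁻¹ ≡ 1 (mod 15)
Find y₂ ≡ M₂⁻¹ (mod m₂): 15⁻¹ ≡ 15 (mod 16)
x = a₁·M₁·y₁ + a₂·M₂·y₂ = 5·16·1 + 15·15·15 = 3455
Reduce mod 240: x ≡ 95
Check: 95 mod 15 = 5 ✓, 95 mod 16 = 15 ✓

x ≡ 95 (mod 240)


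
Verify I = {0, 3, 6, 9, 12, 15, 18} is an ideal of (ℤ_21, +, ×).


Check ideal conditions for I = {0, 3, 6, 9, 12, 15, 18} in ℤ_21:
(1) I is an additive subgroup? Yes
(2) For r ∈ ℤ_21 and a ∈ I: r·a ∈ I? Yes

Yes, I is an ideal of ℤ_21


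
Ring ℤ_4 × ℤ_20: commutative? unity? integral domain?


Direct product ring; commutative with unity (1,1); but (1,0)·(0,1) = (0,0) gives zero divisors, so not an integral domain
Commutative: Yes
Integral domain: No
Has unity: Yes

ℤ_4 × ℤ_20: Commutative=Yes, Unity=Yes


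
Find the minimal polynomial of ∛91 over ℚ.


∛91 satisfies x³ - 91 = 0, irreducible over ℚ (no rational root; 91 is not a perfect cube)

Minimal polynomial: x³ - 91


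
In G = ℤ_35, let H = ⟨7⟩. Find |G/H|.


|⟨7⟩| = n / gcd(7, 35) = 35 / 7 = 5
H is normal (ℤ_35 is abelian).
|G/H| = |G| / |H| = 35 / 5 = 7

|G/H| = 7


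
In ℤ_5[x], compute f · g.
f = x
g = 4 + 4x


Expand and collect like terms; reduce coefficients mod 5:
x^0: 0·4 = 0 ≡ 0 (mod 5)
x^1: 0·4 + 1·4 = 4 ≡ 4 (mod 5)
x^2: 1·4 = 4 ≡ 4 (mod 5)
Result: 4x + 4x^2

f · g = 4x + 4x^2


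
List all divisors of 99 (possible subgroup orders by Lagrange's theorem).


Lagrange's theorem: |H| divides |G|
|G| = 99
Divisors of 99: 1, 3, 9, 11, 33, 99

Possible subgroup orders: {1, 3, 9, 11, 33, 99}


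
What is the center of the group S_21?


Z(G) = {g ∈ G | gx = xg for all x ∈ G}
S_n is non-abelian for n ≥ 3; Z(S_21) is trivial

Z(S_21) = {e}


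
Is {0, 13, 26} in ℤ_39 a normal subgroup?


H = {0, 13, 26} in ℤ_39
ℤ_39 is abelian; every subgroup of an abelian group is normal

Yes, normal subgroup


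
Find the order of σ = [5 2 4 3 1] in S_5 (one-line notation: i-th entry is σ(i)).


Cycle decomposition: (1 5) (3 4)
Cycle lengths: 2, 2
Order = lcm(2, 2) = 2

ord(σ) = 2


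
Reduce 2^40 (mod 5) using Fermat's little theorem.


Fermat's little theorem: if p is prime and gcd(a,p)=1, then a^(p-1) ≡ 1 (mod p)
p = 5 is prime, gcd(2,5) = 1
Reduce exponent: 40 mod 4 = 0
So 2^40 ≡ 2^0 (mod 5)
2^0 = 1

2^40 ≡ 1 (mod 5)


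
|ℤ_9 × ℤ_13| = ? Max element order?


|ℤ_9 × ℤ_13| = 9 × 13 = 117
Max element order = lcm(9,13) = 117
Cyclic? Yes (gcd=1)

|ℤ_9×ℤ_13| = 117, max element order = 117


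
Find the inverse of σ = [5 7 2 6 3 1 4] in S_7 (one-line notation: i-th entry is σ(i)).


To find σ⁻¹, swap domain and range:
σ(1) = 5 → σ⁻¹(5) = 1
σ(2) = 7 → σ⁻¹(7) = 2
σ(3) = 2 → σ⁻¹(2) = 3
σ(4) = 6 → σ⁻¹(6) = 4
σ(5) = 3 → σ⁻¹(3) = 5
σ(6) = 1 → σ⁻¹(1) = 6
σ(7) = 4 → σ⁻¹(4) = 7

σ⁻¹ = [6 3 5 7 1 4 2]


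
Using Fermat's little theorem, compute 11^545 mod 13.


Fermat's little theorem: if p is prime and gcd(a,p)=1, then a^(p-1) ≡ 1 (mod p)
p = 13 is prime, gcd(11,13) = 1
Reduce exponent: 545 mod 12 = 5
So 11^545 ≡ 11^5 (mod 13)
11^5 mod 13 = 7

11^545 ≡ 7 (mod 13)


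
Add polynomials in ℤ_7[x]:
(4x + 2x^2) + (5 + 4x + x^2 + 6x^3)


Add coefficients mod 7:
x^0: 0 + 5 = 5 (mod 7)
x^1: 4 + 4 = 1 (mod 7)
x^2: 2 + 1 = 3 (mod 7)
x^3: 0 + 6 = 6 (mod 7)
Result: 5 + x + 3x^2 + 6x^3

f + g = 5 + x + 3x^2 + 6x^3


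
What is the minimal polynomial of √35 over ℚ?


√35 satisfies x² - 35 = 0, irreducible over ℚ since 35 is squarefree

Minimal polynomial: x² - 35


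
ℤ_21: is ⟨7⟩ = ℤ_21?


g generates ℤ_n iff gcd(g, n) = 1
gcd(7, 21) = 7
Since gcd = 7 ≠ 1, ⟨7⟩ has order 3 < 21, so 7 is not a generator.

No, 7 does not generate ℤ_21


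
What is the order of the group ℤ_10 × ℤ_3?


|A × B| = |A| · |B|
|ℤ_10 × ℤ_3| = 10 × 3 = 30

|ℤ_10 × ℤ_3| = 30


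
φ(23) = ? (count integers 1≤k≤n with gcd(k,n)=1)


φ(n) = count of k ∈ {1,...,n} with gcd(k,n)=1
Coprimes to 23: {1, 2, 3, 4, 5, 6, 7, 8, 9, 10, 11, 12, 13, 14, 15, 16, 17, 18, 19, 20, 21, 22}
Count: 22

φ(23) = 22


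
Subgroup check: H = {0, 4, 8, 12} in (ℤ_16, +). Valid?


Subgroup test for H = {0, 4, 8, 12} in (ℤ_16, +):
(1) 0 ∈ H? Yes
(2) Closure: for all a,b ∈ H, (a+b) mod 16 ∈ H? Yes
(3) Inverses: for all a ∈ H, -a mod 16 ∈ H? Yes

Yes, H is a subgroup of ℤ_16


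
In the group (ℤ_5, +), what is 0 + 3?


Operation: addition mod 5
0 + 3 = (a + b) mod 5 with a = 0, b = 3

0 + 3 = 3


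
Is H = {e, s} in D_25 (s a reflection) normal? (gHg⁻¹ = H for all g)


H = {e, s} in D_25 (s a reflection)
r·s·r⁻¹ = sr⁻² ≠ s for n ≥ 3, so {e, s} is not closed under conjugation

No, not a normal subgroup


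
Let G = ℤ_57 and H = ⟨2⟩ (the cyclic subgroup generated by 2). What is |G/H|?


|⟨2⟩| = n / gcd(2, 57) = 57 / 1 = 57
H is normal (ℤ_57 is abelian).
|G/H| = |G| / |H| = 57 / 57 = 1

|G/H| = 1


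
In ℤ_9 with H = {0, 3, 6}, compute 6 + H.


6 + H = {6 + h (mod 9) : h ∈ H}
6+0=6, 6+3=0, 6+6=3
6 + H = {0, 3, 6} = 0 + H

6 + H = {0, 3, 6}


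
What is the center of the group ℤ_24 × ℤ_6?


Z(G) = {g ∈ G | gx = xg for all x ∈ G}
Direct product of abelian groups is abelian, so Z(G) = G

Z(ℤ_24 × ℤ_6) = ℤ_24 × ℤ_6


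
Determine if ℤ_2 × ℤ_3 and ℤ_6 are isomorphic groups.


Comparing ℤ_2 × ℤ_3 and ℤ_6:
gcd(2,3) = 1, so ℤ_2 × ℤ_3 ≅ ℤ_6 (CRT)

Yes, ℤ_2 × ℤ_3 ≅ ℤ_6


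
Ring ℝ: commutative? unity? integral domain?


ℝ is a field: commutative, has unity, every nonzero element is a unit (hence an integral domain)
Commutative: Yes
Integral domain: Yes
Has unity: Yes

ℝ: Commutative=Yes, Unity=Yes


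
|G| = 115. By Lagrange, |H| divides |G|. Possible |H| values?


Lagrange's theorem: |H| divides |G|
|G| = 115
Divisors of 115: 1, 5, 23, 115

Possible subgroup orders: {1, 5, 23, 115}


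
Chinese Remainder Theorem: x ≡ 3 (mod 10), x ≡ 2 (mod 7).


m₁ = 10, m₂ = 7, gcd = 1, so CRT applies. M = m₁·m₂ = 70
Let M₁ = M/m₁ = 7, M₂ = M/m₂ = 10
Find y₁ ≡ M₁⁻¹ (mod m₁): 7⁻¹ ≡ 3 (mod 10)
Find y₂ ≡ M₂⁻¹ (mod m₂): 10⁻¹ ≡ 5 (mod 7)
x = a₁·M₁·y₁ + a₂·M₂·y₂ = 3·7·3 + 2·10·5 = 163
Reduce mod 70: x ≡ 23
Check: 23 mod 10 = 3 ✓, 23 mod 7 = 2 ✓

x ≡ 23 (mod 70)


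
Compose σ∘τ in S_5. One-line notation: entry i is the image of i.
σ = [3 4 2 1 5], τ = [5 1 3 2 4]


σ∘τ: apply τ first, then σ
1 →τ 5 →σ 5
2 →τ 1 →σ 3
3 →τ 3 →σ 2
4 →τ 2 →σ 4
5 →τ 4 →σ 1

σ∘τ = [5 3 2 4 1]


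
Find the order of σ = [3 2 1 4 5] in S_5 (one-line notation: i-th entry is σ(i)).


Cycle decomposition: (1 3)
Cycle lengths: 2
Order = lcm(2) = 2

ord(σ) = 2


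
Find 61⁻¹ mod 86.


Use the extended Euclidean algorithm to write 1 = 61·s + 86·t; then s mod 86 is the inverse.
Euclidean algorithm:
  61 = 0·86 + 61
  86 = 1·61 + 25
  61 = 2·25 + 11
  25 = 2·11 + 3
  11 = 3·3 + 2
  3 = 1·2 + 1
  2 = 2·1 + 0
gcd(61,86) = 1
Back-substitution gives: 61·(-31) + 86·(22) = 1
So 61⁻¹ ≡ -31 ≡ 55 (mod 86)
Check: 61 × 55 = 3355 ≡ 1 (mod 86) ✓

61⁻¹ ≡ 55 (mod 86)


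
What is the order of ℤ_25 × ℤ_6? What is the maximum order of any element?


|ℤ_25 × ℤ_6| = 25 × 6 = 150
Max element order = lcm(25,6) = 150
Cyclic? Yes (gcd=1)

|ℤ_25×ℤ_6| = 150, max element order = 150


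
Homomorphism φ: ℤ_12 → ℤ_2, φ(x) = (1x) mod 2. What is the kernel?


Kernel = preimage of identity
ker(φ) = {x ∈ ℤ_12 : 1x ≡ 0 (mod 2)}. Since 2 | 12, φ is well-defined. The kernel is the cyclic subgroup ⟨2⟩ of ℤ_12 (order 6), i.e. {0, 2, 4, 6, 8, 10}

ker(φ) = {0, 2, 4, 6, 8, 10}


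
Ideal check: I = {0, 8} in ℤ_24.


Check ideal conditions for I = {0, 8} in ℤ_24:
(1) I is an additive subgroup? No
(2) For r ∈ ℤ_24 and a ∈ I: r·a ∈ I? No  [counterexample: r=2, a=8, r·a mod 24 = 16 ∉ I]

No, I is not an ideal of ℤ_24


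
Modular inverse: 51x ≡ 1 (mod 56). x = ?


Use the extended Euclidean algorithm to write 1 = 51·s + 56·t; then s mod 56 is the inverse.
Euclidean algorithm:
  51 = 0·56 + 51
  56 = 1·51 + 5
  51 = 10·5 + 1
  5 = 5·1 + 0
gcd(51,56) = 1
Back-substitution gives: 51·(11) + 56·(-10) = 1
So 51⁻¹ ≡ 11 ≡ 11 (mod 56)
Check: 51 × 11 = 561 ≡ 1 (mod 56) ✓

51⁻¹ ≡ 11 (mod 56)


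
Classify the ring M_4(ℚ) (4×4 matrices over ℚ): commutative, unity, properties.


Matrix multiplication is non-commutative for n ≥ 2; the identity matrix I is the unity; singular matrices give zero divisors, so not an integral domain
Commutative: No
Integral domain: No
Has unity: Yes

M_4(ℚ) (4×4 matrices over ℚ): Commutative=No, Unity=Yes


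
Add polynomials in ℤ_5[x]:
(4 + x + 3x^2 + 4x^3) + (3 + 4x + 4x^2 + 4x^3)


Add coefficients mod 5:
x^0: 4 + 3 = 2 (mod 5)
x^1: 1 + 4 = 0 (mod 5)
x^2: 3 + 4 = 2 (mod 5)
x^3: 4 + 4 = 3 (mod 5)
Result: 2 + 2x^2 + 3x^3

f + g = 2 + 2x^2 + 3x^3


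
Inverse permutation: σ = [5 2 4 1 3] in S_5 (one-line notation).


To find σ⁻¹, swap domain and range:
σ(1) = 5 → σ⁻¹(5) = 1
σ(2) = 2 → σ⁻¹(2) = 2
σ(3) = 4 → σ⁻¹(4) = 3
σ(4) = 1 → σ⁻¹(1) = 4
σ(5) = 3 → σ⁻¹(3) = 5

σ⁻¹ = [4 2 5 3 1]


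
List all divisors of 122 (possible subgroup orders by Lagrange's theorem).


Lagrange's theorem: |H| divides |G|
|G| = 122
Divisors of 122: 1, 2, 61, 122

Possible subgroup orders: {1, 2, 61, 122}


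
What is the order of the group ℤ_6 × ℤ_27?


|A × B| = |A| · |B|
|ℤ_6 × ℤ_27| = 6 × 27 = 162

|ℤ_6 × ℤ_27| = 162


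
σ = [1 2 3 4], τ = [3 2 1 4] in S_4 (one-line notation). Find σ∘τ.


σ∘τ: apply τ first, then σ
1 →τ 3 →σ 3
2 →τ 2 →σ 2
3 →τ 1 →σ 1
4 →τ 4 →σ 4

σ∘τ = [3 2 1 4]


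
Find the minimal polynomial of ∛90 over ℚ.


∛90 satisfies x³ - 90 = 0, irreducible over ℚ (no rational root; 90 is not a perfect cube)

Minimal polynomial: x³ - 90


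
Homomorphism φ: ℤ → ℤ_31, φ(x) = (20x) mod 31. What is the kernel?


Kernel = preimage of identity
ker(φ) = {x ∈ ℤ : 20x ≡ 0 (mod 31)}. gcd(20,31) = 1, so 20x ≡ 0 (mod 31) ⟺ x ≡ 0 (mod 31/1 = 31). Hence ker(φ) = 31ℤ

ker(φ) = 31ℤ
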